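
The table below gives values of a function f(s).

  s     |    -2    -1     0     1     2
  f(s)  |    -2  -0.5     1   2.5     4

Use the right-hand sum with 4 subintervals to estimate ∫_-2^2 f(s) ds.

Δs = 1.
Sum = 1·[(-0.5) + 1 + 2.5 + 4] = 7.

7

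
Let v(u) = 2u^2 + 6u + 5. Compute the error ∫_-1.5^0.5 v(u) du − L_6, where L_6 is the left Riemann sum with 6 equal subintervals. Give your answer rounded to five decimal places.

1.25926

Exact integral: ∫_-1.5^0.5 v(u) du ≈ 6.3333333.
L_6 ≈ 5.0740741.
Error ≈ 6.3333333 − 5.0740741 ≈ 1.25926.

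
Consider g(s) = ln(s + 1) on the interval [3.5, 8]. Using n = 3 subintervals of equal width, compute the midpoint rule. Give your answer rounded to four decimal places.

Δs = (8 − 3.5)/3 = 1.5.
Midpoints: 4.25, 5.75, 7.25.
g(4.25) ≈ 1.6582, g(5.75) ≈ 1.9095, g(7.25) ≈ 2.1102.
Sum = Δs · [g(4.25) + g(5.75) + g(7.25)].
Sum ≈ 8.5170.

8.5170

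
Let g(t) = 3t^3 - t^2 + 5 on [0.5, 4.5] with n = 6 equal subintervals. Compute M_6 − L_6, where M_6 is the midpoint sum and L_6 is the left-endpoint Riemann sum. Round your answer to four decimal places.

74.7778

M_6 ≈ 293.981481.
L_6 ≈ 219.203704.
M_6 − L_6 ≈ 74.7778.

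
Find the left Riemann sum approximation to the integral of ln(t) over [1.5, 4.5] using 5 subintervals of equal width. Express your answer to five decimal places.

2.81733

Δt = (4.5 − 1.5)/5 = 0.6.
Left endpoints: 1.5, 2.1, 2.7, 3.3, 3.9.
f(1.5) ≈ 0.40547, f(2.1) ≈ 0.74194, f(2.7) ≈ 0.99325, f(3.3) ≈ 1.19392, f(3.9) ≈ 1.36098.
Sum = Δt · [f(1.5) + f(2.1) + f(2.7) + f(3.3) + f(3.9)].
Sum ≈ 2.81733.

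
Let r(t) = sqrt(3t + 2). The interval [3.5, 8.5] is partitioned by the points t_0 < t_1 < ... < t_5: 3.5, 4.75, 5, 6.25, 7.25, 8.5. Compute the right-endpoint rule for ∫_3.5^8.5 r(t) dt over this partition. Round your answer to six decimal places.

Subinterval widths: 1.25, 0.25, 1.25, 1, 1.25.
Right endpoints: 4.75, 5, 6.25, 7.25, 8.5.
r(4.75) ≈ 4.031129, r(5) ≈ 4.123106, r(6.25) ≈ 4.555217, r(7.25) ≈ 4.873397, r(8.5) ≈ 5.244044.
Sum = Σ Δt_i · r(t_i).
Sum ≈ 23.192161.

23.192161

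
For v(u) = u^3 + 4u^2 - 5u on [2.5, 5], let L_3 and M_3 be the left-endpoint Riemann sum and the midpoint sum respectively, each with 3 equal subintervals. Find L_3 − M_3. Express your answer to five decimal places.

-64.99566

L_3 ≈ 178.2407407.
M_3 ≈ 243.2364005.
L_3 − M_3 ≈ -64.99566.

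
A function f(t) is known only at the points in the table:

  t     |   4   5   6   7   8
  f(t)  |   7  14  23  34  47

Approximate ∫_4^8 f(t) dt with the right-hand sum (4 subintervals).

118

Δt = 1.
Sum = 1·[14 + 23 + 34 + 47] = 118.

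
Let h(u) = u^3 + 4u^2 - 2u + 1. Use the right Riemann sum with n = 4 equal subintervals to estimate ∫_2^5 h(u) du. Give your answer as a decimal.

Δu = (5 − 2)/4 = 0.75.
Right endpoints: 2.75, 3.5, 4.25, 5.
h(2.75) = 46.546875, h(3.5) = 85.875, h(4.25) = 141.515625, h(5) = 216.
Sum = Δu · [h(2.75) + h(3.5) + h(4.25) + h(5)].
Sum = 367.453125.

367.453125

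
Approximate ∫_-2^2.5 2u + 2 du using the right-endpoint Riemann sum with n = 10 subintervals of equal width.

Δu = (2.5 − (-2))/10 = 0.45.
Right endpoints: -1.55, -1.1, -0.65, -0.2, 0.25, 0.7, 1.15, 1.6, 2.05, 2.5.
f(-1.55) = -1.1, f(-1.1) = -0.2, f(-0.65) = 0.7, f(-0.2) = 1.6, f(0.25) = 2.5, f(0.7) = 3.4, f(1.15) = 4.3, f(1.6) = 5.2, f(2.05) = 6.1, f(2.5) = 7.
Sum = Δu · [f(-1.55) + f(-1.1) + f(-0.65) + ...].
Sum = 13.275.

13.275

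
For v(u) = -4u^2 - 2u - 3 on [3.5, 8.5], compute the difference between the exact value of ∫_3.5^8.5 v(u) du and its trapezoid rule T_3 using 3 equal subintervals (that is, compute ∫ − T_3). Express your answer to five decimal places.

9.25926

Exact integral: ∫_3.5^8.5 v(u) du ≈ -836.6666667.
T_3 ≈ -845.9259259.
Error ≈ -836.6666667 − (-845.9259259) ≈ 9.25926.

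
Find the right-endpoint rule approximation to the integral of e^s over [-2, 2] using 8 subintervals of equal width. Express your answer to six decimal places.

9.217644

Δs = (2 − (-2))/8 = 0.5.
Right endpoints: -1.5, -1, -0.5, 0, 0.5, 1, 1.5, 2.
f(-1.5) ≈ 0.223130, f(-1) ≈ 0.367879, f(-0.5) ≈ 0.606531, f(0) ≈ 1.000000, f(0.5) ≈ 1.648721, f(1) ≈ 2.718282, f(1.5) ≈ 4.481689, f(2) ≈ 7.389056.
Sum = Δs · [f(-1.5) + f(-1) + f(-0.5) + ...].
Sum ≈ 9.217644.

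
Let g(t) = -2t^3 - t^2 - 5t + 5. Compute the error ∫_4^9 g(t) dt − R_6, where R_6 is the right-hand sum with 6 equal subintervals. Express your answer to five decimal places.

Exact integral: ∫_4^9 g(t) dt ≈ -3511.6666667.
R_6 ≈ -4126.4814815.
Error ≈ -3511.6666667 − (-4126.4814815) ≈ 614.81481.

614.81481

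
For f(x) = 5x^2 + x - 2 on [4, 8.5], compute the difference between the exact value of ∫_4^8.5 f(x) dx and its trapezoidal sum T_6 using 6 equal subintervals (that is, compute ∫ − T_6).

Exact integral: ∫_4^8.5 f(x) dx = 936.
T_6 = 938.109375.
Error = 936 − 938.109375 = -2.109375.

-2.109375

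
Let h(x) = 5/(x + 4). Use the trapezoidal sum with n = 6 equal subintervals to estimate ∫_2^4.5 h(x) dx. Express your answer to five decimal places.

Δx = (4.5 − 2)/6 = 5/12.
h(2) = 5/6, h(29/12) = 60/77, h(17/6) = 30/41, h(3.25) = 20/29, h(11/3) = 15/23, h(49/12) = 60/97, h(4.5) = 10/17.
T_6 = (Δx/2)·[h(x_0) + 2h(x_1) + ... + 2h(x_{5}) + h(x_6)].
Sum ≈ 1.74254.

1.74254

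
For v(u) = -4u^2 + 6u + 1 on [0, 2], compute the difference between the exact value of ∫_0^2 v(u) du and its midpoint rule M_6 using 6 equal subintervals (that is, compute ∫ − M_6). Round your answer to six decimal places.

-0.074074

Exact integral: ∫_0^2 v(u) du ≈ 3.33333333.
M_6 ≈ 3.40740741.
Error ≈ 3.33333333 − 3.40740741 ≈ -0.074074.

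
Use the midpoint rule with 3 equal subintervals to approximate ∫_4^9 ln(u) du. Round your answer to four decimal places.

Δu = (9 − 4)/3 = 5/3.
Midpoints: 29/6, 6.5, 49/6.
f(29/6) ≈ 1.5755, f(6.5) ≈ 1.8718, f(49/6) ≈ 2.1001.
Sum = Δu · [f(29/6) + f(6.5) + f(49/6)].
Sum ≈ 9.2457.

9.2457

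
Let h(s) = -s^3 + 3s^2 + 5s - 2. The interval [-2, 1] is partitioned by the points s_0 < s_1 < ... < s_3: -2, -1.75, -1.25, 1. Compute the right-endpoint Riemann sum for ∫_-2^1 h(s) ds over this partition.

Subinterval widths: 0.25, 0.5, 2.25.
Right endpoints: -1.75, -1.25, 1.
h(-1.75) = 3.796875, h(-1.25) = -1.609375, h(1) = 5.
Sum = Σ Δs_i · h(s_i).
Sum = 11.39453125.

11.39453125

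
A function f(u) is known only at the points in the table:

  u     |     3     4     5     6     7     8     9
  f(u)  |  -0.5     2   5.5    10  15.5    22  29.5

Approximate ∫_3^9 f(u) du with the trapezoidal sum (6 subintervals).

69.5

Δu = 1.
T_6 = (1/2)·[(-0.5) + 2·2 + 2·5.5 + 2·10 + 2·15.5 + 2·22 + 29.5] = 69.5.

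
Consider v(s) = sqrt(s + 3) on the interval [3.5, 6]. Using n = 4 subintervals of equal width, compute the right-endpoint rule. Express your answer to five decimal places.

Δs = (6 − 3.5)/4 = 0.625.
Right endpoints: 4.125, 4.75, 5.375, 6.
v(4.125) ≈ 2.66927, v(4.75) ≈ 2.78388, v(5.375) ≈ 2.89396, v(6) ≈ 3.00000.
Sum = Δs · [v(4.125) + v(4.75) + v(5.375) + v(6)].
Sum ≈ 7.09194.

7.09194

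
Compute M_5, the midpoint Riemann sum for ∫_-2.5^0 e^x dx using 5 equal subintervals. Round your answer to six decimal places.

0.908423

Δx = (0 − (-2.5))/5 = 0.5.
Midpoints: -2.25, -1.75, -1.25, -0.75, -0.25.
f(-2.25) ≈ 0.105399, f(-1.75) ≈ 0.173774, f(-1.25) ≈ 0.286505, f(-0.75) ≈ 0.472367, f(-0.25) ≈ 0.778801.
Sum = Δx · [f(-2.25) + f(-1.75) + f(-1.25) + f(-0.75) + f(-0.25)].
Sum ≈ 0.908423.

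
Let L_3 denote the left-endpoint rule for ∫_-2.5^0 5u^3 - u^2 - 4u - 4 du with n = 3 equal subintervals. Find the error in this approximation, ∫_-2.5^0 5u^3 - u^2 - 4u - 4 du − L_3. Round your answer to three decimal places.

Exact integral: ∫_-2.5^0 f(u) du ≈ -51.53646.
L_3 ≈ -88.24074.
Error ≈ -51.53646 − (-88.24074) ≈ 36.704.

36.704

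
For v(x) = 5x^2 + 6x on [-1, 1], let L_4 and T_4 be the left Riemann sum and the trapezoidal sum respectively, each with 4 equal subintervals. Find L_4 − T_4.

-3

L_4 = 0.75.
T_4 = 3.75.
L_4 − T_4 = -3.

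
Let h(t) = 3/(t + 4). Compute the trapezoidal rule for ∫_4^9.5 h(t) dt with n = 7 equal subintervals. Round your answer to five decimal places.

Δt = (9.5 − 4)/7 = 11/14.
h(4) = 0.375, h(67/14) = 14/41, h(39/7) = 21/67, h(89/14) = 42/145, h(50/7) = 7/26, h(111/14) = 42/167, h(61/7) = 21/89, h(9.5) = 2/9.
T_7 = (Δt/2)·[h(t_0) + 2h(t_1) + ... + 2h(t_{6}) + h(t_7)].
Sum ≈ 1.57131.

1.57131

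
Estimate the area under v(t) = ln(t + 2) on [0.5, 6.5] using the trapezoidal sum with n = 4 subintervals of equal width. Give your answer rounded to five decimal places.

Δt = (6.5 − 0.5)/4 = 1.5.
v(0.5) ≈ 0.91629, v(2) ≈ 1.38629, v(3.5) ≈ 1.70475, v(5) ≈ 1.94591, v(6.5) ≈ 2.14007.
T_4 = (Δt/2)·[v(t_0) + 2v(t_1) + 2v(t_2) + 2v(t_3) + v(t_4)].
Sum ≈ 9.84770.

9.84770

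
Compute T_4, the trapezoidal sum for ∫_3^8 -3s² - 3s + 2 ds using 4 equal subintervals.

-561.40625

Δs = (8 − 3)/4 = 1.25.
f(3) = -34, f(4.25) = -64.9375, f(5.5) = -105.25, f(6.75) = -154.9375, f(8) = -214.
T_4 = (Δs/2)·[f(s_0) + 2f(s_1) + 2f(s_2) + 2f(s_3) + f(s_4)].
Sum = -561.40625.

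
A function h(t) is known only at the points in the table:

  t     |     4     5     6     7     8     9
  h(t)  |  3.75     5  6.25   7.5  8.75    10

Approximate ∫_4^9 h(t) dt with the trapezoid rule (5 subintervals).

Δt = 1.
T_5 = (1/2)·[3.75 + 2·5 + 2·6.25 + 2·7.5 + 2·8.75 + 10] = 34.375.

34.375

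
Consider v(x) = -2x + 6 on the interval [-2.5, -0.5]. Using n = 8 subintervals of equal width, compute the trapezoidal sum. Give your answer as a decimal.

Δx = (-0.5 − (-2.5))/8 = 0.25.
v(-2.5) = 11, v(-2.25) = 10.5, v(-2) = 10, v(-1.75) = 9.5, v(-1.5) = 9, v(-1.25) = 8.5, v(-1) = 8, v(-0.75) = 7.5, v(-0.5) = 7.
T_8 = (Δx/2)·[v(x_0) + 2v(x_1) + ... + 2v(x_{7}) + v(x_8)].
Sum = 18.

18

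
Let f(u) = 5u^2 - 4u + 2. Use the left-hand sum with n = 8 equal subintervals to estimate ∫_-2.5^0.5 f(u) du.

Δu = (0.5 − (-2.5))/8 = 0.375.
Left endpoints: -2.5, -2.125, -1.75, -1.375, -1, -0.625, -0.25, 0.125.
f(-2.5) = 43.25, f(-2.125) = 33.078125, f(-1.75) = 24.3125, f(-1.375) = 16.953125, f(-1) = 11, f(-0.625) = 6.453125, f(-0.25) = 3.3125, f(0.125) = 1.578125.
Sum = Δu · [f(-2.5) + f(-2.125) + f(-1.75) + ...].
Sum = 52.4765625.

52.4765625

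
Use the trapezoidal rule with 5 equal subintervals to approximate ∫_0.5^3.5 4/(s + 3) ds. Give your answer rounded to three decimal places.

2.483

Δs = (3.5 − 0.5)/5 = 0.6.
f(0.5) = 8/7, f(1.1) = 40/41, f(1.7) = 40/47, f(2.3) = 40/53, f(2.9) = 40/59, f(3.5) = 8/13.
T_5 = (Δs/2)·[f(s_0) + 2f(s_1) + ... + 2f(s_{4}) + f(s_5)].
Sum ≈ 2.483.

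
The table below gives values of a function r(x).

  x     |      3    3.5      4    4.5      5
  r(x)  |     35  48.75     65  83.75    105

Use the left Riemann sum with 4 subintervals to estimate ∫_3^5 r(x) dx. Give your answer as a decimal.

116.25

Δx = 0.5.
Sum = 0.5·[35 + 48.75 + 65 + 83.75] = 116.25.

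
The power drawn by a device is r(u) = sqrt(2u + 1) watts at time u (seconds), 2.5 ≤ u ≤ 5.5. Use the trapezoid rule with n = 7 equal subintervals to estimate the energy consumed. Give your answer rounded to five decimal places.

8.95560

Δu = (5.5 − 2.5)/7 = 3/7.
r(2.5) ≈ 2.44949, r(41/14) ≈ 2.61861, r(47/14) ≈ 2.77746, r(53/14) ≈ 2.92770, r(59/14) ≈ 3.07060, r(65/14) ≈ 3.20713, r(71/14) ≈ 3.33809, r(5.5) ≈ 3.46410.
T_7 = (Δu/2)·[r(u_0) + 2r(u_1) + ... + 2r(u_{6}) + r(u_7)].
Sum ≈ 8.95560.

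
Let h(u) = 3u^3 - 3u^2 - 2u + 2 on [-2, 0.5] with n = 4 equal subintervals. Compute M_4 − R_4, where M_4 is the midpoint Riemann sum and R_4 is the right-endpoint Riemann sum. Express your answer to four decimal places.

-7.1899

M_4 ≈ -10.534668.
R_4 ≈ -3.344727.
M_4 − R_4 ≈ -7.1899.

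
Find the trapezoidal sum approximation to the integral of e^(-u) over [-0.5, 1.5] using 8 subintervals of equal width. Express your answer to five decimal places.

Δu = (1.5 − (-0.5))/8 = 0.25.
f(-0.5) ≈ 1.64872, f(-0.25) ≈ 1.28403, f(0) ≈ 1.00000, f(0.25) ≈ 0.77880, f(0.5) ≈ 0.60653, f(0.75) ≈ 0.47237, f(1) ≈ 0.36788, f(1.25) ≈ 0.28650, f(1.5) ≈ 0.22313.
T_8 = (Δu/2)·[f(u_0) + 2f(u_1) + ... + 2f(u_{7}) + f(u_8)].
Sum ≈ 1.43301.

1.43301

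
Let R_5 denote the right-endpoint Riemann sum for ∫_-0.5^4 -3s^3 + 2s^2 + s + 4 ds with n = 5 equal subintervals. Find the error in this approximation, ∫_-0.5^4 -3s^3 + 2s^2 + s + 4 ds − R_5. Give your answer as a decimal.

Exact integral: ∫_-0.5^4 f(s) ds = -123.328125.
R_5 = -202.05.
Error = -123.328125 − (-202.05) = 78.721875.

78.721875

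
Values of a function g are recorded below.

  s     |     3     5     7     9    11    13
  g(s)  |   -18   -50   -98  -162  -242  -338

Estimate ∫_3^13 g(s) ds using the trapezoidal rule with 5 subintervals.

-1460

Δs = 2.
T_5 = (2/2)·[(-18) + 2·(-50) + 2·(-98) + 2·(-162) + 2·(-242) + (-338)] = -1460.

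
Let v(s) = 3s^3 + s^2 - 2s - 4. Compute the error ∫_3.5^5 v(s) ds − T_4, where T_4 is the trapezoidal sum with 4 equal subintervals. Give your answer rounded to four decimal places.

-1.3799

Exact integral: ∫_3.5^5 v(s) ds = 364.828125.
T_4 ≈ 366.208008.
Error ≈ 364.828125 − 366.208008 ≈ -1.3799.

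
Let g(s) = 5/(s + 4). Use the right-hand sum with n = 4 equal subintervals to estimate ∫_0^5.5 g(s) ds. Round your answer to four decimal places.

Δs = (5.5 − 0)/4 = 1.375.
Right endpoints: 1.375, 2.75, 4.125, 5.5.
g(1.375) = 40/43, g(2.75) = 20/27, g(4.125) = 8/13, g(5.5) = 10/19.
Sum = Δs · [g(1.375) + g(2.75) + g(4.125) + g(5.5)].
Sum ≈ 3.8674.

3.8674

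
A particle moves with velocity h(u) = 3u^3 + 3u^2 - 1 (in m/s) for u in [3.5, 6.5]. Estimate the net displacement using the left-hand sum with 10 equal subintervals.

1339.3725

Δu = (6.5 − 3.5)/10 = 0.3.
Left endpoints: 3.5, 3.8, 4.1, 4.4, 4.7, 5, 5.3, 5.6, 5.9, 6.2.
h(3.5) = 164.375, h(3.8) = 206.936, h(4.1) = 256.193, h(4.4) = 312.632, h(4.7) = 376.739, h(5) = 449, h(5.3) = 529.901, h(5.6) = 619.928, h(5.9) = 719.567, h(6.2) = 829.304.
Sum = Δu · [h(3.5) + h(3.8) + h(4.1) + ...].
Sum = 1339.3725.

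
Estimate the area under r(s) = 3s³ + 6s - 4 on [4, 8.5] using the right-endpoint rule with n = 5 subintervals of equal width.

Δs = (8.5 − 4)/5 = 0.9.
Right endpoints: 4.9, 5.8, 6.7, 7.6, 8.5.
r(4.9) = 378.347, r(5.8) = 616.136, r(6.7) = 938.489, r(7.6) = 1358.528, r(8.5) = 1889.375.
Sum = Δs · [r(4.9) + r(5.8) + r(6.7) + r(7.6) + r(8.5)].
Sum = 4662.7875.

4662.7875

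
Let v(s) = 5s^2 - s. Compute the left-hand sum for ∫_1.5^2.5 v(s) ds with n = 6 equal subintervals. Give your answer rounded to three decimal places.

16.856

Δs = (2.5 − 1.5)/6 = 1/6.
Left endpoints: 1.5, 5/3, 11/6, 2, 13/6, 7/3.
v(1.5) = 9.75, v(5/3) = 110/9, v(11/6) = 539/36, v(2) = 18, v(13/6) = 767/36, v(7/3) = 224/9.
Sum = Δs · [v(1.5) + v(5/3) + v(11/6) + ...].
Sum ≈ 16.856.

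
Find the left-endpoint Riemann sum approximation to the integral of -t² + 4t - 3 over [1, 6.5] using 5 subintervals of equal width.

-15.73

Δt = (6.5 − 1)/5 = 1.1.
Left endpoints: 1, 2.1, 3.2, 4.3, 5.4.
f(1) = 0, f(2.1) = 0.99, f(3.2) = -0.44, f(4.3) = -4.29, f(5.4) = -10.56.
Sum = Δt · [f(1) + f(2.1) + f(3.2) + f(4.3) + f(5.4)].
Sum = -15.73.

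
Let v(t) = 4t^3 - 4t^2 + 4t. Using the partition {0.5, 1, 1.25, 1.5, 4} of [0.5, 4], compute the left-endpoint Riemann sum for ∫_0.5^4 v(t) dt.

Subinterval widths: 0.5, 0.25, 0.25, 2.5.
Left endpoints: 0.5, 1, 1.25, 1.5.
v(0.5) = 1.5, v(1) = 4, v(1.25) = 6.5625, v(1.5) = 10.5.
Sum = Σ Δt_i · v(t_i).
Sum = 29.640625.

29.640625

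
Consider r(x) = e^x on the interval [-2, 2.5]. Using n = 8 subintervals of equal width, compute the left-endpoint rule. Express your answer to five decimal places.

Δx = (2.5 − (-2))/8 = 0.5625.
Left endpoints: -2, -1.4375, -0.875, -0.3125, 0.25, 0.8125, 1.375, 1.9375.
r(-2) ≈ 0.13534, r(-1.4375) ≈ 0.23752, r(-0.875) ≈ 0.41686, r(-0.3125) ≈ 0.73162, r(0.25) ≈ 1.28403, r(0.8125) ≈ 2.25353, r(1.375) ≈ 3.95508, r(1.9375) ≈ 6.94138.
Sum = Δx · [r(-2) + r(-1.4375) + r(-0.875) + ...].
Sum ≈ 8.97488.

8.97488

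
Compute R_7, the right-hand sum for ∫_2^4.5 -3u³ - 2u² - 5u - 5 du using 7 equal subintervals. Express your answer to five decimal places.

Δu = (4.5 − 2)/7 = 5/14.
Right endpoints: 33/14, 19/7, 43/14, 24/7, 53/14, 29/7, 4.5.
f(33/14) = -184363/2744, f(19/7) = -32001/343, f(43/14) = -346153/2744, f(24/7) = -57131/343, f(53/14) = -590943/2744, f(29/7) = -93761/343, f(4.5) = -341.375.
Sum = Δu · [f(33/14) + f(19/7) + f(43/14) + ...].
Sum ≈ -458.31633.

-458.31633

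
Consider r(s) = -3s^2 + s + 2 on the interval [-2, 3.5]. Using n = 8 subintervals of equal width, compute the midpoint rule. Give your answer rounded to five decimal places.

Δs = (3.5 − (-2))/8 = 0.6875.
Midpoints: -1.65625, -0.96875, -0.28125, 0.40625, 1.09375, 1.78125, 2.46875, 3.15625.
r(-1.65625) = -8075/1024, r(-0.96875) = -1827/1024, r(-0.28125) = 1517/1024, r(0.40625) = 1957/1024, r(1.09375) = -507/1024, r(1.78125) = -5875/1024, r(2.46875) = -14147/1024, r(3.15625) = -25323/1024.
Sum = Δs · [r(-1.65625) + r(-0.96875) + r(-0.28125) + ...].
Sum ≈ -35.10010.

-35.10010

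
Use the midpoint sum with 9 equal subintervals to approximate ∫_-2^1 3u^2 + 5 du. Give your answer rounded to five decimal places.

Δu = (1 − (-2))/9 = 1/3.
Midpoints: -11/6, -1.5, -7/6, -5/6, -0.5, -1/6, 1/6, 0.5, 5/6.
f(-11/6) = 181/12, f(-1.5) = 11.75, f(-7/6) = 109/12, f(-5/6) = 85/12, f(-0.5) = 5.75, f(-1/6) = 61/12, f(1/6) = 61/12, f(0.5) = 5.75, f(5/6) = 85/12.
Sum = Δu · [f(-11/6) + f(-1.5) + f(-7/6) + ...].
Sum ≈ 23.91667.

23.91667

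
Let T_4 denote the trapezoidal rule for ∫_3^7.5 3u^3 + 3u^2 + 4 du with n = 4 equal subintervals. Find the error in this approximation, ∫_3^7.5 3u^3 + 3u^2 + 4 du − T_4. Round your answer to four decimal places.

-47.6982

Exact integral: ∫_3^7.5 f(u) du = 2725.171875.
T_4 ≈ 2772.870117.
Error ≈ 2725.171875 − 2772.870117 ≈ -47.6982.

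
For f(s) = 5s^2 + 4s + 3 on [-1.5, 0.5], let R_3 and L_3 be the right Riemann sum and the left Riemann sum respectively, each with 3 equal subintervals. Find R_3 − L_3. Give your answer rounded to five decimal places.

R_3 ≈ 7.9074074.
L_3 ≈ 9.2407407.
R_3 − L_3 ≈ -1.33333.

-1.33333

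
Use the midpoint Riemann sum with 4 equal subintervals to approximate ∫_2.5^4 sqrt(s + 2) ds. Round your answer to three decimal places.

3.434

Δs = (4 − 2.5)/4 = 0.375.
Midpoints: 2.6875, 3.0625, 3.4375, 3.8125.
f(2.6875) ≈ 2.165, f(3.0625) ≈ 2.250, f(3.4375) ≈ 2.332, f(3.8125) ≈ 2.411.
Sum = Δs · [f(2.6875) + f(3.0625) + f(3.4375) + f(3.8125)].
Sum ≈ 3.434.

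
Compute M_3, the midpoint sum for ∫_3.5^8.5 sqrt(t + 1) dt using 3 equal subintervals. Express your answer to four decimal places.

13.1651

Δt = (8.5 − 3.5)/3 = 5/3.
Midpoints: 13/3, 6, 23/3.
f(13/3) ≈ 2.3094, f(6) ≈ 2.6458, f(23/3) ≈ 2.9439.
Sum = Δt · [f(13/3) + f(6) + f(23/3)].
Sum ≈ 13.1651.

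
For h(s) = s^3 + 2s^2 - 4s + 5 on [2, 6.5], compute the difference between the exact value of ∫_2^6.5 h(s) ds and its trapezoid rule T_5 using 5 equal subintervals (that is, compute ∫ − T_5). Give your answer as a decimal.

-8.960625

Exact integral: ∫_2^6.5 h(s) ds = 566.015625.
T_5 = 574.97625.
Error = 566.015625 − 574.97625 = -8.960625.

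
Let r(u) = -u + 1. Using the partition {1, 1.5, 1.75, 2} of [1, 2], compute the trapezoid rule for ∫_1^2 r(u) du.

Subinterval widths: 0.5, 0.25, 0.25.
r(1) = 0, r(1.5) = -0.5, r(1.75) = -0.75, r(2) = -1.
On each subinterval the trapezoid contributes (Δu_i/2)·[r(u_{i-1}) + r(u_i)].
Sum = -0.5.

-0.5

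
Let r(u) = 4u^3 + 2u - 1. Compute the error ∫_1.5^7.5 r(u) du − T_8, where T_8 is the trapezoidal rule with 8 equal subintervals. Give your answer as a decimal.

-30.375

Exact integral: ∫_1.5^7.5 r(u) du = 3207.
T_8 = 3237.375.
Error = 3207 − 3237.375 = -30.375.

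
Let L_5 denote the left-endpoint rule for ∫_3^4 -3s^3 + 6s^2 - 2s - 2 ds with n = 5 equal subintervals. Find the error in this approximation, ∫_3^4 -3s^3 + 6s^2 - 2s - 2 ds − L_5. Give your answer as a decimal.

Exact integral: ∫_3^4 f(s) ds = -66.25.
L_5 = -59.32.
Error = -66.25 − (-59.32) = -6.93.

-6.93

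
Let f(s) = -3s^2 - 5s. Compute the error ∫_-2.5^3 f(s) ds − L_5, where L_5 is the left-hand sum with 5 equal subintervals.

Exact integral: ∫_-2.5^3 f(s) ds = -49.5.
L_5 = -33.165.
Error = -49.5 − (-33.165) = -16.335.

-16.335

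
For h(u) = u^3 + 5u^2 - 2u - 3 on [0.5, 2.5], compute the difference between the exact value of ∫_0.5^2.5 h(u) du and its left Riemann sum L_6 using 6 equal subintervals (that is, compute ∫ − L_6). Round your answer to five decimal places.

6.56481

Exact integral: ∫_0.5^2.5 h(u) du ≈ 23.5833333.
L_6 ≈ 17.0185185.
Error ≈ 23.5833333 − 17.0185185 ≈ 6.56481.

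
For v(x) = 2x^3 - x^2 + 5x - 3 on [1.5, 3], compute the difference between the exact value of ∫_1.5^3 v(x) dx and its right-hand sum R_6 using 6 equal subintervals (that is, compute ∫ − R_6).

Exact integral: ∫_1.5^3 v(x) dx = 42.46875.
R_6 = 48.6640625.
Error = 42.46875 − 48.6640625 = -6.1953125.

-6.1953125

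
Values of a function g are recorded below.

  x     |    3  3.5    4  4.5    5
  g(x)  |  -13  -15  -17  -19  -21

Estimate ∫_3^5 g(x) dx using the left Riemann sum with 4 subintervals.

Δx = 0.5.
Sum = 0.5·[(-13) + (-15) + (-17) + (-19)] = -32.

-32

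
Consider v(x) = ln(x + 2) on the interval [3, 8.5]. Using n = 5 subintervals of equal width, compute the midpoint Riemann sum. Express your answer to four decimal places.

11.1475

Δx = (8.5 − 3)/5 = 1.1.
Midpoints: 3.55, 4.65, 5.75, 6.85, 7.95.
v(3.55) ≈ 1.7138, v(4.65) ≈ 1.8946, v(5.75) ≈ 2.0477, v(6.85) ≈ 2.1804, v(7.95) ≈ 2.2976.
Sum = Δx · [v(3.55) + v(4.65) + v(5.75) + v(6.85) + v(7.95)].
Sum ≈ 11.1475.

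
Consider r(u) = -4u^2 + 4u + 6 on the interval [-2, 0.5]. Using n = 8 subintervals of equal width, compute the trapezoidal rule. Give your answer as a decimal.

Δu = (0.5 − (-2))/8 = 0.3125.
r(-2) = -18, r(-1.6875) = -12.140625, r(-1.375) = -7.0625, r(-1.0625) = -2.765625, r(-0.75) = 0.75, r(-0.4375) = 3.484375, r(-0.125) = 5.4375, r(0.1875) = 6.609375, r(0.5) = 7.
T_8 = (Δu/2)·[r(u_0) + 2r(u_1) + ... + 2r(u_{7}) + r(u_8)].
Sum = -3.49609375.

-3.49609375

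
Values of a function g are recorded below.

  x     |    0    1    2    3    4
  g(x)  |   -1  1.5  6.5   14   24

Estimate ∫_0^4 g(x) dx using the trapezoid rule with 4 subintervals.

33.5

Δx = 1.
T_4 = (1/2)·[(-1) + 2·1.5 + 2·6.5 + 2·14 + 24] = 33.5.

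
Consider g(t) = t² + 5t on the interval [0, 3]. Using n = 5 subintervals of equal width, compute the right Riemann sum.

Δt = (3 − 0)/5 = 0.6.
Right endpoints: 0.6, 1.2, 1.8, 2.4, 3.
g(0.6) = 3.36, g(1.2) = 7.44, g(1.8) = 12.24, g(2.4) = 17.76, g(3) = 24.
Sum = Δt · [g(0.6) + g(1.2) + g(1.8) + g(2.4) + g(3)].
Sum = 38.88.

38.88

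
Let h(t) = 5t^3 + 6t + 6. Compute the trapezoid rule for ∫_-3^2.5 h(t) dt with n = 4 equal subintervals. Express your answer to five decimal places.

Δt = (2.5 − (-3))/4 = 1.375.
h(-3) = -147, h(-1.625) = -12905/512, h(-0.25) = 4.421875, h(1.125) = 10173/512, h(2.5) = 99.125.
T_4 = (Δt/2)·[h(t_0) + 2h(t_1) + 2h(t_2) + 2h(t_3) + h(t_4)].
Sum ≈ -34.17090.

-34.17090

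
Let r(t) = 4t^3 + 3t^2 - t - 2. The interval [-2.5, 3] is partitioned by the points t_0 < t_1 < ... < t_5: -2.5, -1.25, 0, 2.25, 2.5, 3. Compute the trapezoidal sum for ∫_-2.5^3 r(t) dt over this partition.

Subinterval widths: 1.25, 1.25, 2.25, 0.25, 0.5.
r(-2.5) = -43.25, r(-1.25) = -3.875, r(0) = -2, r(2.25) = 56.5, r(2.5) = 76.75, r(3) = 130.
On each subinterval the trapezoid contributes (Δt_i/2)·[r(t_{i-1}) + r(t_i)].
Sum = 96.53125.

96.53125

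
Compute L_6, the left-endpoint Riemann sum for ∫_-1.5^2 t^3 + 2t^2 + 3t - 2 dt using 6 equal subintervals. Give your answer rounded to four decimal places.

Δt = (2 − (-1.5))/6 = 7/12.
Left endpoints: -1.5, -11/12, -1/3, 0.25, 5/6, 17/12.
f(-1.5) = -5.375, f(-11/12) = -6635/1728, f(-1/3) = -76/27, f(0.25) = -1.109375, f(5/6) = 533/216, f(17/12) = 15737/1728.
Sum = Δt · [f(-1.5) + f(-11/12) + f(-1/3) + ...].
Sum ≈ -0.9125.

-0.9125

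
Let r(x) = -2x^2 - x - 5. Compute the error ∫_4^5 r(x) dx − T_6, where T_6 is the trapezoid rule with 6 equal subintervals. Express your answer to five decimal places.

Exact integral: ∫_4^5 r(x) dx ≈ -50.1666667.
T_6 ≈ -50.1759259.
Error ≈ -50.1666667 − (-50.1759259) ≈ 0.00926.

0.00926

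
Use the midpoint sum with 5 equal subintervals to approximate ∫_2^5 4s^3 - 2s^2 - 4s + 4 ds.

Δs = (5 − 2)/5 = 0.6.
Midpoints: 2.3, 2.9, 3.5, 4.1, 4.7.
f(2.3) = 32.888, f(2.9) = 73.136, f(3.5) = 137, f(4.1) = 229.664, f(4.7) = 356.312.
Sum = Δs · [f(2.3) + f(2.9) + f(3.5) + f(4.1) + f(4.7)].
Sum = 497.4.

497.4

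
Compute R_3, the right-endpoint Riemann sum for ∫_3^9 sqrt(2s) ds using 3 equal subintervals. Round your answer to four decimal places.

Δs = (9 − 3)/3 = 2.
Right endpoints: 5, 7, 9.
f(5) ≈ 3.1623, f(7) ≈ 3.7417, f(9) ≈ 4.2426.
Sum = Δs · [f(5) + f(7) + f(9)].
Sum ≈ 22.2932.

22.2932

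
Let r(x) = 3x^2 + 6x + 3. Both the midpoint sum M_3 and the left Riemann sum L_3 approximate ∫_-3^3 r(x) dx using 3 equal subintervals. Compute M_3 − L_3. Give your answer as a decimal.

M_3 = 66.
L_3 = 48.
M_3 − L_3 = 18.

18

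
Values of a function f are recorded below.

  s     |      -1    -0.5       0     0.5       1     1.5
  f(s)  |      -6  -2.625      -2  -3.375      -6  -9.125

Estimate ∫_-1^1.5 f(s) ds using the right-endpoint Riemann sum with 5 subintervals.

-11.5625

Δs = 0.5.
Sum = 0.5·[(-2.625) + (-2) + (-3.375) + (-6) + (-9.125)] = -11.5625.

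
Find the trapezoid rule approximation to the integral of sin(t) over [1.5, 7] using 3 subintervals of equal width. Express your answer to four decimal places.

-0.4802

Δt = (7 − 1.5)/3 = 11/6.
f(1.5) ≈ 0.9975, f(10/3) ≈ -0.1906, f(31/6) ≈ -0.8986, f(7) ≈ 0.6570.
T_3 = (Δt/2)·[f(t_0) + 2f(t_1) + 2f(t_2) + f(t_3)].
Sum ≈ -0.4802.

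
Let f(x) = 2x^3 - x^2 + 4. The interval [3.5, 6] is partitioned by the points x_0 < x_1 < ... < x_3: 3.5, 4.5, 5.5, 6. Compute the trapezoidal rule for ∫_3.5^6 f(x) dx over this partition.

Subinterval widths: 1, 1, 0.5.
f(3.5) = 77.5, f(4.5) = 166, f(5.5) = 306.5, f(6) = 400.
On each subinterval the trapezoid contributes (Δx_i/2)·[f(x_{i-1}) + f(x_i)].
Sum = 534.625.

534.625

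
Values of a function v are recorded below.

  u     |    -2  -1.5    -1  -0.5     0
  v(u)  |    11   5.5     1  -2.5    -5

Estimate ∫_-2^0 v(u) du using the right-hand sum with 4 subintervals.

Δu = 0.5.
Sum = 0.5·[5.5 + 1 + (-2.5) + (-5)] = -0.5.

-0.5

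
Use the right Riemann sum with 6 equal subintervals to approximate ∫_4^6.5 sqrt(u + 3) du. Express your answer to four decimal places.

Δu = (6.5 − 4)/6 = 5/12.
Right endpoints: 53/12, 29/6, 5.25, 17/3, 73/12, 6.5.
f(53/12) ≈ 2.7234, f(29/6) ≈ 2.7988, f(5.25) ≈ 2.8723, f(17/3) ≈ 2.9439, f(73/12) ≈ 3.0139, f(6.5) ≈ 3.0822.
Sum = Δu · [f(53/12) + f(29/6) + f(5.25) + ...].
Sum ≈ 7.2643.

7.2643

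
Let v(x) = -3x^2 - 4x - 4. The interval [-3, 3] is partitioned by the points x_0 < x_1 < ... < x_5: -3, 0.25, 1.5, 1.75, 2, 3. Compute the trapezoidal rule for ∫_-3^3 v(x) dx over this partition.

-96.65625

Subinterval widths: 3.25, 1.25, 0.25, 0.25, 1.
v(-3) = -19, v(0.25) = -5.1875, v(1.5) = -16.75, v(1.75) = -20.1875, v(2) = -24, v(3) = -43.
On each subinterval the trapezoid contributes (Δx_i/2)·[v(x_{i-1}) + v(x_i)].
Sum = -96.65625.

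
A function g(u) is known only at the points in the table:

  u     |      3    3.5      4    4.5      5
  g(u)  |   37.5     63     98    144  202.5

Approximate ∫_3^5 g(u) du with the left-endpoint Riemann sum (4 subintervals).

171.25

Δu = 0.5.
Sum = 0.5·[37.5 + 63 + 98 + 144] = 171.25.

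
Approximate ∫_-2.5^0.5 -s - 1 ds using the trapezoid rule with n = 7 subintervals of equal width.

Δs = (0.5 − (-2.5))/7 = 3/7.
f(-2.5) = 1.5, f(-29/14) = 15/14, f(-23/14) = 9/14, f(-17/14) = 3/14, f(-11/14) = -3/14, f(-5/14) = -9/14, f(1/14) = -15/14, f(0.5) = -1.5.
T_7 = (Δs/2)·[f(s_0) + 2f(s_1) + ... + 2f(s_{6}) + f(s_7)].
Sum = 0.

0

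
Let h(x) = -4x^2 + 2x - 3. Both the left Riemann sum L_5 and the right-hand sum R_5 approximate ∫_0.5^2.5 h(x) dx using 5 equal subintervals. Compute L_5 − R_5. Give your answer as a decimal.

8

L_5 = -16.88.
R_5 = -24.88.
L_5 − R_5 = 8.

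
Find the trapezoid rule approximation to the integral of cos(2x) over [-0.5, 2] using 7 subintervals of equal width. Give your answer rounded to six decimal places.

0.040519

Δx = (2 − (-0.5))/7 = 5/14.
f(-0.5) ≈ 0.540302, f(-1/7) ≈ 0.959461, f(3/14) ≈ 0.909560, f(4/7) ≈ 0.414997, f(13/14) ≈ -0.282449, f(9/7) ≈ -0.841812, f(23/14) ≈ -0.989632, f(2) ≈ -0.653644.
T_7 = (Δx/2)·[f(x_0) + 2f(x_1) + ... + 2f(x_{6}) + f(x_7)].
Sum ≈ 0.040519.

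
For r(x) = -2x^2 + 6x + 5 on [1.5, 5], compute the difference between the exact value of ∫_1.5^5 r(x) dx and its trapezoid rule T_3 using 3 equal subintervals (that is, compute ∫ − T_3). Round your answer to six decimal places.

Exact integral: ∫_1.5^5 r(x) dx ≈ 4.66666667.
T_3 ≈ 3.07870370.
Error ≈ 4.66666667 − 3.07870370 ≈ 1.587963.

1.587963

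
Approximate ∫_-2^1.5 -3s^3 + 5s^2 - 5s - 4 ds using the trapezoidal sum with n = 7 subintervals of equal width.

Δs = (1.5 − (-2))/7 = 0.5.
f(-2) = 50, f(-1.5) = 24.875, f(-1) = 9, f(-0.5) = 0.125, f(0) = -4, f(0.5) = -5.625, f(1) = -7, f(1.5) = -10.375.
T_7 = (Δs/2)·[f(s_0) + 2f(s_1) + ... + 2f(s_{6}) + f(s_7)].
Sum = 18.59375.

18.59375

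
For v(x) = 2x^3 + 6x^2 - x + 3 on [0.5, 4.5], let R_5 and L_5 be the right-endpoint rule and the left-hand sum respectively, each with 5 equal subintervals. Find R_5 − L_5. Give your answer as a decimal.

238.4

R_5 = 517.16.
L_5 = 278.76.
R_5 − L_5 = 238.4.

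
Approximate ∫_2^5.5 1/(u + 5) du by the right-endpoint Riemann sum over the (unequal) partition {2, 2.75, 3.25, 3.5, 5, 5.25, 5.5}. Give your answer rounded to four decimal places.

Subinterval widths: 0.75, 0.5, 0.25, 1.5, 0.25, 0.25.
Right endpoints: 2.75, 3.25, 3.5, 5, 5.25, 5.5.
f(2.75) = 4/31, f(3.25) = 4/33, f(3.5) = 2/17, f(5) = 0.1, f(5.25) = 4/41, f(5.5) = 2/21.
Sum = Σ Δu_i · f(u_i).
Sum ≈ 0.3850.

0.3850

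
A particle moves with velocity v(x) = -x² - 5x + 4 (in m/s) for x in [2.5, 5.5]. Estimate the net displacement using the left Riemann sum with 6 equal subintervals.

-88.625

Δx = (5.5 − 2.5)/6 = 0.5.
Left endpoints: 2.5, 3, 3.5, 4, 4.5, 5.
v(2.5) = -14.75, v(3) = -20, v(3.5) = -25.75, v(4) = -32, v(4.5) = -38.75, v(5) = -46.
Sum = Δx · [v(2.5) + v(3) + v(3.5) + ...].
Sum = -88.625.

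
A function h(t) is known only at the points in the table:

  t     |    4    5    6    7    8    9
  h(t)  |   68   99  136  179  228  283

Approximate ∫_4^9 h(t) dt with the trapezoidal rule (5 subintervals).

Δt = 1.
T_5 = (1/2)·[68 + 2·99 + 2·136 + 2·179 + 2·228 + 283] = 817.5.

817.5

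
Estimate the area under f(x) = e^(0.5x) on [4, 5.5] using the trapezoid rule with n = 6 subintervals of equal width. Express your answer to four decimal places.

Δx = (5.5 − 4)/6 = 0.25.
f(4) ≈ 7.3891, f(4.25) ≈ 8.3729, f(4.5) ≈ 9.4877, f(4.75) ≈ 10.7510, f(5) ≈ 12.1825, f(5.25) ≈ 13.8046, f(5.5) ≈ 15.6426.
T_6 = (Δx/2)·[f(x_0) + 2f(x_1) + ... + 2f(x_{5}) + f(x_6)].
Sum ≈ 16.5286.

16.5286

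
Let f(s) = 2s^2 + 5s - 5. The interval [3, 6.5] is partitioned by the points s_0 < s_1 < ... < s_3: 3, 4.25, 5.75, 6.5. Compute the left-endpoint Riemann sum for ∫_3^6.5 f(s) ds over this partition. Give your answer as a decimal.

Subinterval widths: 1.25, 1.5, 0.75.
Left endpoints: 3, 4.25, 5.75.
f(3) = 28, f(4.25) = 52.375, f(5.75) = 89.875.
Sum = Σ Δs_i · f(s_i).
Sum = 180.96875.

180.96875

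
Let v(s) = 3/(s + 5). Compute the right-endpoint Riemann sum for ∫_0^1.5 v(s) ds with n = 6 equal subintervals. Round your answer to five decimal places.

Δs = (1.5 − 0)/6 = 0.25.
Right endpoints: 0.25, 0.5, 0.75, 1, 1.25, 1.5.
v(0.25) = 4/7, v(0.5) = 6/11, v(0.75) = 12/23, v(1) = 0.5, v(1.25) = 0.48, v(1.5) = 6/13.
Sum = Δs · [v(0.25) + v(0.5) + v(0.75) + ...].
Sum ≈ 0.77004.

0.77004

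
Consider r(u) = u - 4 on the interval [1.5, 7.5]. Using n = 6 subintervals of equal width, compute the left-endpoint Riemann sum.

Δu = (7.5 − 1.5)/6 = 1.
Left endpoints: 1.5, 2.5, 3.5, 4.5, 5.5, 6.5.
r(1.5) = -2.5, r(2.5) = -1.5, r(3.5) = -0.5, r(4.5) = 0.5, r(5.5) = 1.5, r(6.5) = 2.5.
Sum = Δu · [r(1.5) + r(2.5) + r(3.5) + ...].
Sum = 0.

0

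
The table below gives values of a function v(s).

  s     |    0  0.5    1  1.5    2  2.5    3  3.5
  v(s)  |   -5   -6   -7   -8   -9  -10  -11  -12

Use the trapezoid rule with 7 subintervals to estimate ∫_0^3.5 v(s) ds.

Δs = 0.5.
T_7 = (0.5/2)·[(-5) + 2·(-6) + 2·(-7) + 2·(-8) + 2·(-9) + 2·(-10) + 2·(-11) + (-12)] = -29.75.

-29.75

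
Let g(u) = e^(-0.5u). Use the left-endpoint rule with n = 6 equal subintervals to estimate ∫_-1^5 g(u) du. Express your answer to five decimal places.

Δu = (5 − (-1))/6 = 1.
Left endpoints: -1, 0, 1, 2, 3, 4.
g(-1) ≈ 1.64872, g(0) ≈ 1.00000, g(1) ≈ 0.60653, g(2) ≈ 0.36788, g(3) ≈ 0.22313, g(4) ≈ 0.13534.
Sum = Δu · [g(-1) + g(0) + g(1) + ...].
Sum ≈ 3.98160.

3.98160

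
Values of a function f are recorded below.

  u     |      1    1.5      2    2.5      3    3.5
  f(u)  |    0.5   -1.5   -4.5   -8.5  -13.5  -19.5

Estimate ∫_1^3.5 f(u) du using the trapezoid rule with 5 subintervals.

Δu = 0.5.
T_5 = (0.5/2)·[0.5 + 2·(-1.5) + 2·(-4.5) + 2·(-8.5) + 2·(-13.5) + (-19.5)] = -18.75.

-18.75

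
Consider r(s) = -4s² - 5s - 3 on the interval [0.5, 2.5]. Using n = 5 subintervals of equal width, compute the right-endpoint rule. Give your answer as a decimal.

-48.68

Δs = (2.5 − 0.5)/5 = 0.4.
Right endpoints: 0.9, 1.3, 1.7, 2.1, 2.5.
r(0.9) = -10.74, r(1.3) = -16.26, r(1.7) = -23.06, r(2.1) = -31.14, r(2.5) = -40.5.
Sum = Δs · [r(0.9) + r(1.3) + r(1.7) + r(2.1) + r(2.5)].
Sum = -48.68.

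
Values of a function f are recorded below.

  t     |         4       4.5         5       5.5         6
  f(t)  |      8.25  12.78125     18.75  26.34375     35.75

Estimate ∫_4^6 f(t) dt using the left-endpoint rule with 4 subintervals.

Δt = 0.5.
Sum = 0.5·[8.25 + 12.78125 + 18.75 + 26.34375] = 33.0625.

33.0625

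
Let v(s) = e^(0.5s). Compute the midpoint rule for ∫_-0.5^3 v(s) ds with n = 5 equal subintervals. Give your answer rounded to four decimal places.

7.3681

Δs = (3 − (-0.5))/5 = 0.7.
Midpoints: -0.15, 0.55, 1.25, 1.95, 2.65.
v(-0.15) ≈ 0.9277, v(0.55) ≈ 1.3165, v(1.25) ≈ 1.8682, v(1.95) ≈ 2.6512, v(2.65) ≈ 3.7622.
Sum = Δs · [v(-0.15) + v(0.55) + v(1.25) + v(1.95) + v(2.65)].
Sum ≈ 7.3681.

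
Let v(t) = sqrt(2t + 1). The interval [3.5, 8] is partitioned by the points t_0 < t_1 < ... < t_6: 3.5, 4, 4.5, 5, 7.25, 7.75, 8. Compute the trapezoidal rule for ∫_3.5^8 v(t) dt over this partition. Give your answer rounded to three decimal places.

15.801

Subinterval widths: 0.5, 0.5, 0.5, 2.25, 0.5, 0.25.
v(3.5) ≈ 2.828, v(4) ≈ 3.000, v(4.5) ≈ 3.162, v(5) ≈ 3.317, v(7.25) ≈ 3.937, v(7.75) ≈ 4.062, v(8) ≈ 4.123.
On each subinterval the trapezoid contributes (Δt_i/2)·[v(t_{i-1}) + v(t_i)].
Sum ≈ 15.801.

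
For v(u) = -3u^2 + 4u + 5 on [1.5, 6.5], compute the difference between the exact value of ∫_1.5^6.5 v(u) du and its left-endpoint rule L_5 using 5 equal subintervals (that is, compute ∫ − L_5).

-47.5

Exact integral: ∫_1.5^6.5 v(u) du = -166.25.
L_5 = -118.75.
Error = -166.25 − (-118.75) = -47.5.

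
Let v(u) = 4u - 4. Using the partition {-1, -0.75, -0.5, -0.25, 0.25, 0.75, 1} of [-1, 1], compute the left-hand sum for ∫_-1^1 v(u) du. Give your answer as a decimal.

Subinterval widths: 0.25, 0.25, 0.25, 0.5, 0.5, 0.25.
Left endpoints: -1, -0.75, -0.5, -0.25, 0.25, 0.75.
v(-1) = -8, v(-0.75) = -7, v(-0.5) = -6, v(-0.25) = -5, v(0.25) = -3, v(0.75) = -1.
Sum = Σ Δu_i · v(u_i).
Sum = -9.5.

-9.5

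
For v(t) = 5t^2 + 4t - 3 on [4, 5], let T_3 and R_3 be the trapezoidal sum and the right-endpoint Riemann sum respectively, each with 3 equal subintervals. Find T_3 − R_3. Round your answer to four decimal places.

T_3 ≈ 116.759259.
R_3 ≈ 124.925926.
T_3 − R_3 ≈ -8.1667.

-8.1667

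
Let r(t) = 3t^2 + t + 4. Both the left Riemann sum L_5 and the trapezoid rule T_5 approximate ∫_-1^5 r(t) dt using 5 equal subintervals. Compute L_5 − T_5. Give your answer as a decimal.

L_5 = 119.52.
T_5 = 166.32.
L_5 − T_5 = -46.8.

-46.8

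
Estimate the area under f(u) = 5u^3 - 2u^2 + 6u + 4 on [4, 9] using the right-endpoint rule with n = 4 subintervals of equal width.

Δu = (9 − 4)/4 = 1.25.
Right endpoints: 5.25, 6.5, 7.75, 9.
f(5.25) = 703.890625, f(6.5) = 1331.625, f(7.75) = 2257.796875, f(9) = 3541.
Sum = Δu · [f(5.25) + f(6.5) + f(7.75) + f(9)].
Sum = 9792.890625.

9792.890625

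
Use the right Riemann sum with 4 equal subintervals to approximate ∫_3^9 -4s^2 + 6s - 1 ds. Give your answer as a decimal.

Δs = (9 − 3)/4 = 1.5.
Right endpoints: 4.5, 6, 7.5, 9.
f(4.5) = -55, f(6) = -109, f(7.5) = -181, f(9) = -271.
Sum = Δs · [f(4.5) + f(6) + f(7.5) + f(9)].
Sum = -924.

-924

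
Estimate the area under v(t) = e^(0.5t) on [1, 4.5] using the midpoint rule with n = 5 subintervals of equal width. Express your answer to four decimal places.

15.5983

Δt = (4.5 − 1)/5 = 0.7.
Midpoints: 1.35, 2.05, 2.75, 3.45, 4.15.
v(1.35) ≈ 1.9640, v(2.05) ≈ 2.7871, v(2.75) ≈ 3.9551, v(3.45) ≈ 5.6125, v(4.15) ≈ 7.9645.
Sum = Δt · [v(1.35) + v(2.05) + v(2.75) + v(3.45) + v(4.15)].
Sum ≈ 15.5983.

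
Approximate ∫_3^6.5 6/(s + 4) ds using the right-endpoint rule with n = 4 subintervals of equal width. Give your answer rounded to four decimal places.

Δs = (6.5 − 3)/4 = 0.875.
Right endpoints: 3.875, 4.75, 5.625, 6.5.
f(3.875) = 16/21, f(4.75) = 24/35, f(5.625) = 48/77, f(6.5) = 4/7.
Sum = Δs · [f(3.875) + f(4.75) + f(5.625) + f(6.5)].
Sum ≈ 2.3121.

2.3121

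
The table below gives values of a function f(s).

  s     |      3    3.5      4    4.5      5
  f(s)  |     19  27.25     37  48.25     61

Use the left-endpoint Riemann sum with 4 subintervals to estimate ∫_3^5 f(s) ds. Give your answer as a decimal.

65.75

Δs = 0.5.
Sum = 0.5·[19 + 27.25 + 37 + 48.25] = 65.75.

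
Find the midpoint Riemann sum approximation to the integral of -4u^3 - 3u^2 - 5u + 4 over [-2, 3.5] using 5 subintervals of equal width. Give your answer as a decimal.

Δu = (3.5 − (-2))/5 = 1.1.
Midpoints: -1.45, -0.35, 0.75, 1.85, 2.95.
f(-1.45) = 17.137, f(-0.35) = 5.554, f(0.75) = -3.125, f(1.85) = -40.844, f(2.95) = -139.547.
Sum = Δu · [f(-1.45) + f(-0.35) + f(0.75) + f(1.85) + f(2.95)].
Sum = -176.9075.

-176.9075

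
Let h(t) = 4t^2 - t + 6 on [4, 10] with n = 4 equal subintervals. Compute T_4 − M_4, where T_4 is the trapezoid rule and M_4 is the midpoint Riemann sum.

T_4 = 1251.
M_4 = 1237.5.
T_4 − M_4 = 13.5.

13.5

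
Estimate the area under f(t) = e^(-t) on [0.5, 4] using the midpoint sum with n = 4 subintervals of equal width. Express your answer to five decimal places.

Δt = (4 − 0.5)/4 = 0.875.
Midpoints: 0.9375, 1.8125, 2.6875, 3.5625.
f(0.9375) ≈ 0.39161, f(1.8125) ≈ 0.16325, f(2.6875) ≈ 0.06805, f(3.5625) ≈ 0.02837.
Sum = Δt · [f(0.9375) + f(1.8125) + f(2.6875) + f(3.5625)].
Sum ≈ 0.56986.

0.56986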